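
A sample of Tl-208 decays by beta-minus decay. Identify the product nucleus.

Beta-minus decay: mass number changes by +0, atomic number by +1.
A: 208 = 208; Z: 81 + 1 = 82.
Z = 82 is lead, so the daughter is Pb-208.

Pb-208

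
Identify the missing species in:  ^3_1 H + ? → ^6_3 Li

He-3

Conserve mass number: 3 + A = 6, so A = 3.
Conserve atomic number: 1 + Z = 3, so Z = 2.
Z = 2 is helium, so the species is ^3_2 He.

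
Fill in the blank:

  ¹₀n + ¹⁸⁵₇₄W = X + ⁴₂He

Hf-182

Conserve mass number: 1 + 185 = A + 4, so A = 182.
Conserve atomic number: 0 + 74 = Z + 2, so Z = 72.
Z = 72 is hafnium, so the species is ¹⁸²₇₂Hf.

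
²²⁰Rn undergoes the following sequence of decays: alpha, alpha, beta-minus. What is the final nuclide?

Start: (A, Z) = (220, 86).
After α: (216, 84).
After α: (212, 82).
After β⁻: (212, 83).
Z = 83 is bismuth.

Bi-212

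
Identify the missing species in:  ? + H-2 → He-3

proton

Conserve mass number: A + 2 = 3, so A = 1.
Conserve atomic number: Z + 1 = 2, so Z = 1.
A = 1 and Z = 1 is H-1 — a proton.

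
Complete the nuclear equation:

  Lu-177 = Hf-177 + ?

Conserve mass number: 177 = 177 + A, so A = 0.
Conserve atomic number: 71 = 72 + Z, so Z = -1.
A = 0 and Z = -1 is e⁻ — a beta-minus particle.

beta-minus particle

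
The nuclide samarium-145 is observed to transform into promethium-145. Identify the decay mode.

ΔA = 145 − 145 = 0; ΔZ = 61 − 62 = -1.
A is unchanged and Z drops by 1 — a proton has become a neutron (β⁺ emission or electron capture).

beta-plus decay or electron capture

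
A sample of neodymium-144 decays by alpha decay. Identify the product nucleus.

Ce-140

Alpha decay: mass number changes by -4, atomic number by -2.
A: 144 − 4 = 140; Z: 60 − 2 = 58.
Z = 58 is cerium, so the daughter is cerium-140.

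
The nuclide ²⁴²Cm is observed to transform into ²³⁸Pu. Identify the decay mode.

ΔA = 238 − 242 = -4; ΔZ = 94 − 96 = -2.
A drops by 4 and Z drops by 2 — the signature of alpha emission.

alpha decay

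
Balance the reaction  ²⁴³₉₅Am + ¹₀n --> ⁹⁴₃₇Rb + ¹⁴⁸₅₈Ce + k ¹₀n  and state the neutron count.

Conserve mass number: 244 = 94 + 148 + k, so k = 244 − 242 = 2.
Check atomic number: 95 = 37 + 58 + 0 = 95. ✓

2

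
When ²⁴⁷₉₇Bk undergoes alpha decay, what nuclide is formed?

Am-243

Alpha decay: mass number changes by -4, atomic number by -2.
A: 247 − 4 = 243; Z: 97 − 2 = 95.
Z = 95 is americium, so the daughter is ²⁴³₉₅Am.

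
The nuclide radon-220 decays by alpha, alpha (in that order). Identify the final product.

Start: (A, Z) = (220, 86).
After α: (216, 84).
After α: (212, 82).
Z = 82 is lead.

Pb-212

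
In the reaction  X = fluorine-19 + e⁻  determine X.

Conserve mass number: A = 19 + 0, so A = 19.
Conserve atomic number: Z = 9 − 1, so Z = 8.
Z = 8 is oxygen, so the species is oxygen-19.

O-19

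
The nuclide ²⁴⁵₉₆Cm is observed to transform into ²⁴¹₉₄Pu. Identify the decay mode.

alpha decay

ΔA = 241 − 245 = -4; ΔZ = 94 − 96 = -2.
A drops by 4 and Z drops by 2 — the signature of alpha emission.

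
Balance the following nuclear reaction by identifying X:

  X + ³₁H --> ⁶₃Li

He-3

Conserve mass number: A + 3 = 6, so A = 3.
Conserve atomic number: Z + 1 = 3, so Z = 2.
Z = 2 is helium, so the species is ³₂He.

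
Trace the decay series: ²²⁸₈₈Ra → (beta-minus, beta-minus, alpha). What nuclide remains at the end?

Ra-224

Start: (A, Z) = (228, 88).
After β⁻: (228, 89).
After β⁻: (228, 90).
After α: (224, 88).
Z = 88 is radium.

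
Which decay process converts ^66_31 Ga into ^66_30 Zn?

beta-plus decay or electron capture

ΔA = 66 − 66 = 0; ΔZ = 30 − 31 = -1.
A is unchanged and Z drops by 1 — a proton has become a neutron (β⁺ emission or electron capture).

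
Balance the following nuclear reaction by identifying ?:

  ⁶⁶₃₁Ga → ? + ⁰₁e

Conserve mass number: 66 = A + 0, so A = 66.
Conserve atomic number: 31 = Z + 1, so Z = 30.
Z = 30 is zinc, so the species is ⁶⁶₃₀Zn.

Zn-66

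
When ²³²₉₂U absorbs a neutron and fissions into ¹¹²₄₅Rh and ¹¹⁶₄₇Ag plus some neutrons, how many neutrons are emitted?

Conserve mass number: 233 = 112 + 116 + k, so k = 233 − 228 = 5.
Check atomic number: 92 = 45 + 47 + 0 = 92. ✓

5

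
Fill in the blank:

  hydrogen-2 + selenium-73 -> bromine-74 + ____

Conserve mass number: 2 + 73 = 74 + A, so A = 1.
Conserve atomic number: 1 + 34 = 35 + Z, so Z = 0.
A = 1 and Z = 0 is neutron — a neutron.

neutron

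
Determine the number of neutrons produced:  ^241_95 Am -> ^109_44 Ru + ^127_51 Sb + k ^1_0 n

Conserve mass number: 241 = 109 + 127 + k, so k = 241 − 236 = 5.
Check atomic number: 95 = 44 + 51 + 0 = 95. ✓

5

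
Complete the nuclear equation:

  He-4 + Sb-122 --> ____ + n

I-125

Conserve mass number: 4 + 122 = A + 1, so A = 125.
Conserve atomic number: 2 + 51 = Z + 0, so Z = 53.
Z = 53 is iodine, so the species is I-125.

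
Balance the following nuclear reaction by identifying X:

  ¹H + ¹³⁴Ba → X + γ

Conserve mass number: 1 + 134 = A + 0, so A = 135.
Conserve atomic number: 1 + 56 = Z + 0, so Z = 57.
Z = 57 is lanthanum, so the species is ¹³⁵La.

La-135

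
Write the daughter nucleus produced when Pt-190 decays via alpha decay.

Os-186

Alpha decay: mass number changes by -4, atomic number by -2.
A: 190 − 4 = 186; Z: 78 − 2 = 76.
Z = 76 is osmium, so the daughter is Os-186.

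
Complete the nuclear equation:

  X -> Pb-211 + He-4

Conserve mass number: A = 211 + 4, so A = 215.
Conserve atomic number: Z = 82 + 2, so Z = 84.
Z = 84 is polonium, so the species is Po-215.

Po-215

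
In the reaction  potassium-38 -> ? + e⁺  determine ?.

Conserve mass number: 38 = A + 0, so A = 38.
Conserve atomic number: 19 = Z + 1, so Z = 18.
Z = 18 is argon, so the species is argon-38.

Ar-38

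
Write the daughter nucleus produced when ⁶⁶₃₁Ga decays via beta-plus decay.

Beta-plus decay: mass number changes by +0, atomic number by -1.
A: 66 = 66; Z: 31 − 1 = 30.
Z = 30 is zinc, so the daughter is ⁶⁶₃₀Zn.

Zn-66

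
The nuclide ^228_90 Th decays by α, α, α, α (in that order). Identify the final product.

Pb-212

Start: (A, Z) = (228, 90).
After α: (224, 88).
After α: (220, 86).
After α: (216, 84).
After α: (212, 82).
Z = 82 is lead.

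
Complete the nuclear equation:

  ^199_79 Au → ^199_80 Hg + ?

Conserve mass number: 199 = 199 + A, so A = 0.
Conserve atomic number: 79 = 80 + Z, so Z = -1.
A = 0 and Z = -1 is ^0_-1 e — a beta-minus particle.

beta-minus particle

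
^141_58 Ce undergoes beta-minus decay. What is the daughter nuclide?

Beta-minus decay: mass number changes by +0, atomic number by +1.
A: 141 = 141; Z: 58 + 1 = 59.
Z = 59 is praseodymium, so the daughter is ^141_59 Pr.

Pr-141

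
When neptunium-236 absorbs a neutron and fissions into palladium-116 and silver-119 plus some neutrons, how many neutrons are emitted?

Conserve mass number: 237 = 116 + 119 + k, so k = 237 − 235 = 2.
Check atomic number: 93 = 46 + 47 + 0 = 93. ✓

2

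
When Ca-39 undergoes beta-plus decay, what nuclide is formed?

Beta-plus decay: mass number changes by +0, atomic number by -1.
A: 39 = 39; Z: 20 − 1 = 19.
Z = 19 is potassium, so the daughter is K-39.

K-39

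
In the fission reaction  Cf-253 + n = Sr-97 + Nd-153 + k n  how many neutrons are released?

Conserve mass number: 254 = 97 + 153 + k, so k = 254 − 250 = 4.
Check atomic number: 98 = 38 + 60 + 0 = 98. ✓

4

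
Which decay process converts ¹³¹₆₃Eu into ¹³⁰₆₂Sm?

proton emission

ΔA = 130 − 131 = -1; ΔZ = 62 − 63 = -1.
A drops by 1 and Z drops by 1 — a proton was emitted.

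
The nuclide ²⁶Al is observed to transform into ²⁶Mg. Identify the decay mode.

beta-plus decay or electron capture

ΔA = 26 − 26 = 0; ΔZ = 12 − 13 = -1.
A is unchanged and Z drops by 1 — a proton has become a neutron (β⁺ emission or electron capture).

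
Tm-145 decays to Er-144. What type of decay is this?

ΔA = 144 − 145 = -1; ΔZ = 68 − 69 = -1.
A drops by 1 and Z drops by 1 — a proton was emitted.

proton emission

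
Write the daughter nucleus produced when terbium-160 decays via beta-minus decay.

Beta-minus decay: mass number changes by +0, atomic number by +1.
A: 160 = 160; Z: 65 + 1 = 66.
Z = 66 is dysprosium, so the daughter is dysprosium-160.

Dy-160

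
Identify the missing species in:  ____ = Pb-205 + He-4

Po-209

Conserve mass number: A = 205 + 4, so A = 209.
Conserve atomic number: Z = 82 + 2, so Z = 84.
Z = 84 is polonium, so the species is Po-209.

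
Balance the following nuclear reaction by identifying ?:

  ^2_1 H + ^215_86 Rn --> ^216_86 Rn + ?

proton

Conserve mass number: 2 + 215 = 216 + A, so A = 1.
Conserve atomic number: 1 + 86 = 86 + Z, so Z = 1.
A = 1 and Z = 1 is ^1_1 H — a proton.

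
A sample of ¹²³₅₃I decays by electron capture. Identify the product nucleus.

Te-123

Electron capture: mass number changes by +0, atomic number by -1.
A: 123 = 123; Z: 53 − 1 = 52.
Z = 52 is tellurium, so the daughter is ¹²³₅₂Te.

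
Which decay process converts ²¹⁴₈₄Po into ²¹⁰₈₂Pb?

alpha decay

ΔA = 210 − 214 = -4; ΔZ = 82 − 84 = -2.
A drops by 4 and Z drops by 2 — the signature of alpha emission.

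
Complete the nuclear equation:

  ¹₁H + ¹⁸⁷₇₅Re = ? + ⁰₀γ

Conserve mass number: 1 + 187 = A + 0, so A = 188.
Conserve atomic number: 1 + 75 = Z + 0, so Z = 76.
Z = 76 is osmium, so the species is ¹⁸⁸₇₆Os.

Os-188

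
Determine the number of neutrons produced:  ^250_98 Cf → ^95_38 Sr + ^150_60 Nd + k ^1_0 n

5

Conserve mass number: 250 = 95 + 150 + k, so k = 250 − 245 = 5.
Check atomic number: 98 = 38 + 60 + 0 = 98. ✓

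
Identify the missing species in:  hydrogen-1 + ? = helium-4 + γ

Conserve mass number: 1 + A = 4 + 0, so A = 3.
Conserve atomic number: 1 + Z = 2 + 0, so Z = 1.
A = 3 and Z = 1 is hydrogen-3 — a triton.

triton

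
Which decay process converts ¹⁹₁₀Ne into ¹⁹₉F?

beta-plus decay or electron capture

ΔA = 19 − 19 = 0; ΔZ = 9 − 10 = -1.
A is unchanged and Z drops by 1 — a proton has become a neutron (β⁺ emission or electron capture).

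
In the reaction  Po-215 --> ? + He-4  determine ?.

Conserve mass number: 215 = A + 4, so A = 211.
Conserve atomic number: 84 = Z + 2, so Z = 82.
Z = 82 is lead, so the species is Pb-211.

Pb-211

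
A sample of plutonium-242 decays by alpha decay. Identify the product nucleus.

U-238

Alpha decay: mass number changes by -4, atomic number by -2.
A: 242 − 4 = 238; Z: 94 − 2 = 92.
Z = 92 is uranium, so the daughter is uranium-238.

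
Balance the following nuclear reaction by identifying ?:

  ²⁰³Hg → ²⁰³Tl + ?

beta-minus particle

Conserve mass number: 203 = 203 + A, so A = 0.
Conserve atomic number: 80 = 81 + Z, so Z = -1.
A = 0 and Z = -1 is e⁻ — a beta-minus particle.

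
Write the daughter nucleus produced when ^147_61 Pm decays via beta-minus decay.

Beta-minus decay: mass number changes by +0, atomic number by +1.
A: 147 = 147; Z: 61 + 1 = 62.
Z = 62 is samarium, so the daughter is ^147_62 Sm.

Sm-147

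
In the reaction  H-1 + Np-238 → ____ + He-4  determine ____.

Conserve mass number: 1 + 238 = A + 4, so A = 235.
Conserve atomic number: 1 + 93 = Z + 2, so Z = 92.
Z = 92 is uranium, so the species is U-235.

U-235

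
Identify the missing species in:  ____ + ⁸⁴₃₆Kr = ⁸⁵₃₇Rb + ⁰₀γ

proton

Conserve mass number: A + 84 = 85 + 0, so A = 1.
Conserve atomic number: Z + 36 = 37 + 0, so Z = 1.
A = 1 and Z = 1 is ¹₁H — a proton.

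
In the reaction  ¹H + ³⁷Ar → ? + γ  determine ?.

K-38

Conserve mass number: 1 + 37 = A + 0, so A = 38.
Conserve atomic number: 1 + 18 = Z + 0, so Z = 19.
Z = 19 is potassium, so the species is ³⁸K.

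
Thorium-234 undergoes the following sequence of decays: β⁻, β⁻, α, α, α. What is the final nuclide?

Rn-222

Start: (A, Z) = (234, 90).
After β⁻: (234, 91).
After β⁻: (234, 92).
After α: (230, 90).
After α: (226, 88).
After α: (222, 86).
Z = 86 is radon.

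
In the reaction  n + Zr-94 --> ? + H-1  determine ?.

Conserve mass number: 1 + 94 = A + 1, so A = 94.
Conserve atomic number: 0 + 40 = Z + 1, so Z = 39.
Z = 39 is yttrium, so the species is Y-94.

Y-94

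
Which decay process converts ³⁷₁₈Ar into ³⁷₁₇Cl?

ΔA = 37 − 37 = 0; ΔZ = 17 − 18 = -1.
A is unchanged and Z drops by 1 — a proton has become a neutron (β⁺ emission or electron capture).

beta-plus decay or electron capture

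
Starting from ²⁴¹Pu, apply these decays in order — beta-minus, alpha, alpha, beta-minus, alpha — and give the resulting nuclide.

Start: (A, Z) = (241, 94).
After β⁻: (241, 95).
After α: (237, 93).
After α: (233, 91).
After β⁻: (233, 92).
After α: (229, 90).
Z = 90 is thorium.

Th-229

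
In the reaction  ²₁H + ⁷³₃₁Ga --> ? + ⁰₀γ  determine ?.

Conserve mass number: 2 + 73 = A + 0, so A = 75.
Conserve atomic number: 1 + 31 = Z + 0, so Z = 32.
Z = 32 is germanium, so the species is ⁷⁵₃₂Ge.

Ge-75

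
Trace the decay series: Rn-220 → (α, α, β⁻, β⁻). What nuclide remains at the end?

Start: (A, Z) = (220, 86).
After α: (216, 84).
After α: (212, 82).
After β⁻: (212, 83).
After β⁻: (212, 84).
Z = 84 is polonium.

Po-212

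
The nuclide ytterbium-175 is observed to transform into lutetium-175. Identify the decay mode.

beta-minus decay

ΔA = 175 − 175 = 0; ΔZ = 71 − 70 = +1.
A is unchanged and Z rises by 1 — a neutron has become a proton (β⁻ decay).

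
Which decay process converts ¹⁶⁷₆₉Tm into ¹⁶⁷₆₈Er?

ΔA = 167 − 167 = 0; ΔZ = 68 − 69 = -1.
A is unchanged and Z drops by 1 — a proton has become a neutron (β⁺ emission or electron capture).

beta-plus decay or electron capture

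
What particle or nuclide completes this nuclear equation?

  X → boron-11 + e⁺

Conserve mass number: A = 11 + 0, so A = 11.
Conserve atomic number: Z = 5 + 1, so Z = 6.
Z = 6 is carbon, so the species is carbon-11.

C-11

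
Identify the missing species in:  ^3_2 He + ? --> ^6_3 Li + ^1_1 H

Conserve mass number: 3 + A = 6 + 1, so A = 4.
Conserve atomic number: 2 + Z = 3 + 1, so Z = 2.
A = 4 and Z = 2 is ^4_2 He — an alpha particle.

alpha particle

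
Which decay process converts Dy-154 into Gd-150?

alpha decay

ΔA = 150 − 154 = -4; ΔZ = 64 − 66 = -2.
A drops by 4 and Z drops by 2 — the signature of alpha emission.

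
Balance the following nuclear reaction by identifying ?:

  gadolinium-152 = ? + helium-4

Sm-148

Conserve mass number: 152 = A + 4, so A = 148.
Conserve atomic number: 64 = Z + 2, so Z = 62.
Z = 62 is samarium, so the species is samarium-148.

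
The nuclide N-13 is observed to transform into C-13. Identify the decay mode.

ΔA = 13 − 13 = 0; ΔZ = 6 − 7 = -1.
A is unchanged and Z drops by 1 — a proton has become a neutron (β⁺ emission or electron capture).

beta-plus decay or electron capture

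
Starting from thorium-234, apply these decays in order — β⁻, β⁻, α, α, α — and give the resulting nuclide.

Start: (A, Z) = (234, 90).
After β⁻: (234, 91).
After β⁻: (234, 92).
After α: (230, 90).
After α: (226, 88).
After α: (222, 86).
Z = 86 is radon.

Rn-222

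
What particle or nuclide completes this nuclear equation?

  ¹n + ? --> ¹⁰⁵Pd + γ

Pd-104

Conserve mass number: 1 + A = 105 + 0, so A = 104.
Conserve atomic number: 0 + Z = 46 + 0, so Z = 46.
Z = 46 is palladium, so the species is ¹⁰⁴Pd.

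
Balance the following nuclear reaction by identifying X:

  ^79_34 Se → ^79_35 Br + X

beta-minus particle

Conserve mass number: 79 = 79 + A, so A = 0.
Conserve atomic number: 34 = 35 + Z, so Z = -1.
A = 0 and Z = -1 is ^0_-1 e — a beta-minus particle.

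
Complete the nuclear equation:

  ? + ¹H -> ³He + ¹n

Conserve mass number: A + 1 = 3 + 1, so A = 3.
Conserve atomic number: Z + 1 = 2 + 0, so Z = 1.
A = 3 and Z = 1 is ³H — a triton.

triton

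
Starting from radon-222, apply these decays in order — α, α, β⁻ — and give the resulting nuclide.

Bi-214

Start: (A, Z) = (222, 86).
After α: (218, 84).
After α: (214, 82).
After β⁻: (214, 83).
Z = 83 is bismuth.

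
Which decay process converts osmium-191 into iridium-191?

beta-minus decay

ΔA = 191 − 191 = 0; ΔZ = 77 − 76 = +1.
A is unchanged and Z rises by 1 — a neutron has become a proton (β⁻ decay).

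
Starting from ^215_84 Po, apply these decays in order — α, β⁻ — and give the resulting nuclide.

Bi-211

Start: (A, Z) = (215, 84).
After α: (211, 82).
After β⁻: (211, 83).
Z = 83 is bismuth.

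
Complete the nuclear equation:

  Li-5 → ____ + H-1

Conserve mass number: 5 = A + 1, so A = 4.
Conserve atomic number: 3 = Z + 1, so Z = 2.
A = 4 and Z = 2 is He-4 — an alpha particle.

He-4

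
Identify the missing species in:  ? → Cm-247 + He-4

Cf-251

Conserve mass number: A = 247 + 4, so A = 251.
Conserve atomic number: Z = 96 + 2, so Z = 98.
Z = 98 is californium, so the species is Cf-251.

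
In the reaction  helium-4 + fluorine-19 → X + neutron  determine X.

Conserve mass number: 4 + 19 = A + 1, so A = 22.
Conserve atomic number: 2 + 9 = Z + 0, so Z = 11.
Z = 11 is sodium, so the species is sodium-22.

Na-22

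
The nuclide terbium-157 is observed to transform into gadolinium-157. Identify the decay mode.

ΔA = 157 − 157 = 0; ΔZ = 64 − 65 = -1.
A is unchanged and Z drops by 1 — a proton has become a neutron (β⁺ emission or electron capture).

beta-plus decay or electron capture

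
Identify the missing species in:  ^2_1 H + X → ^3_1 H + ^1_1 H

Conserve mass number: 2 + A = 3 + 1, so A = 2.
Conserve atomic number: 1 + Z = 1 + 1, so Z = 1.
A = 2 and Z = 1 is ^2_1 H — a deuteron.

deuteron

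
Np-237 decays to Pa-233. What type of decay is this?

alpha decay

ΔA = 233 − 237 = -4; ΔZ = 91 − 93 = -2.
A drops by 4 and Z drops by 2 — the signature of alpha emission.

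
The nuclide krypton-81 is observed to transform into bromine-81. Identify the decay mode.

ΔA = 81 − 81 = 0; ΔZ = 35 − 36 = -1.
A is unchanged and Z drops by 1 — a proton has become a neutron (β⁺ emission or electron capture).

beta-plus decay or electron capture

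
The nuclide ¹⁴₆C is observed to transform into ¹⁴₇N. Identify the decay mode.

ΔA = 14 − 14 = 0; ΔZ = 7 − 6 = +1.
A is unchanged and Z rises by 1 — a neutron has become a proton (β⁻ decay).

beta-minus decay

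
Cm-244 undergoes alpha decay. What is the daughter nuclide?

Alpha decay: mass number changes by -4, atomic number by -2.
A: 244 − 4 = 240; Z: 96 − 2 = 94.
Z = 94 is plutonium, so the daughter is Pu-240.

Pu-240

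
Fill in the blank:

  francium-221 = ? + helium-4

At-217

Conserve mass number: 221 = A + 4, so A = 217.
Conserve atomic number: 87 = Z + 2, so Z = 85.
Z = 85 is astatine, so the species is astatine-217.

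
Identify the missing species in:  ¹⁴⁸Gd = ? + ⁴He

Conserve mass number: 148 = A + 4, so A = 144.
Conserve atomic number: 64 = Z + 2, so Z = 62.
Z = 62 is samarium, so the species is ¹⁴⁴Sm.

Sm-144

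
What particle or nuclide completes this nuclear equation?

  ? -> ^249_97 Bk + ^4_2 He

Es-253

Conserve mass number: A = 249 + 4, so A = 253.
Conserve atomic number: Z = 97 + 2, so Z = 99.
Z = 99 is einsteinium, so the species is ^253_99 Es.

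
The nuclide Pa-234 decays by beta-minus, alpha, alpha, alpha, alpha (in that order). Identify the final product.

Po-218

Start: (A, Z) = (234, 91).
After β⁻: (234, 92).
After α: (230, 90).
After α: (226, 88).
After α: (222, 86).
After α: (218, 84).
Z = 84 is polonium.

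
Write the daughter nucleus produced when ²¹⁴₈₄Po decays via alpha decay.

Pb-210

Alpha decay: mass number changes by -4, atomic number by -2.
A: 214 − 4 = 210; Z: 84 − 2 = 82.
Z = 82 is lead, so the daughter is ²¹⁰₈₂Pb.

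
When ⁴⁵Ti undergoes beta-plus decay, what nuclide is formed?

Beta-plus decay: mass number changes by +0, atomic number by -1.
A: 45 = 45; Z: 22 − 1 = 21.
Z = 21 is scandium, so the daughter is ⁴⁵Sc.

Sc-45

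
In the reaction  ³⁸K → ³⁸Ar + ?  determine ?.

positron

Conserve mass number: 38 = 38 + A, so A = 0.
Conserve atomic number: 19 = 18 + Z, so Z = 1.
A = 0 and Z = 1 is e⁺ — a positron.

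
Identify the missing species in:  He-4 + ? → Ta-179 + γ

Conserve mass number: 4 + A = 179 + 0, so A = 175.
Conserve atomic number: 2 + Z = 73 + 0, so Z = 71.
Z = 71 is lutetium, so the species is Lu-175.

Lu-175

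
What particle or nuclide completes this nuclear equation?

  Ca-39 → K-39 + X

Conserve mass number: 39 = 39 + A, so A = 0.
Conserve atomic number: 20 = 19 + Z, so Z = 1.
A = 0 and Z = 1 is e⁺ — a positron.

positron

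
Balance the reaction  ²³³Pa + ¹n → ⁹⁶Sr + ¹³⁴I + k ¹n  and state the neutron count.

Conserve mass number: 234 = 96 + 134 + k, so k = 234 − 230 = 4.
Check atomic number: 91 = 38 + 53 + 0 = 91. ✓

4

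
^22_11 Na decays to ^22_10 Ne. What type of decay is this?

beta-plus decay or electron capture

ΔA = 22 − 22 = 0; ΔZ = 10 − 11 = -1.
A is unchanged and Z drops by 1 — a proton has become a neutron (β⁺ emission or electron capture).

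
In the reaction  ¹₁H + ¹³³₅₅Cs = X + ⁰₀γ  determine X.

Conserve mass number: 1 + 133 = A + 0, so A = 134.
Conserve atomic number: 1 + 55 = Z + 0, so Z = 56.
Z = 56 is barium, so the species is ¹³⁴₅₆Ba.

Ba-134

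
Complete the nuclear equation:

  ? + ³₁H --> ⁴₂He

Conserve mass number: A + 3 = 4, so A = 1.
Conserve atomic number: Z + 1 = 2, so Z = 1.
A = 1 and Z = 1 is ¹₁H — a proton.

proton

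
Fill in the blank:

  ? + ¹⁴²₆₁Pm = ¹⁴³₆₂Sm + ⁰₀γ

proton

Conserve mass number: A + 142 = 143 + 0, so A = 1.
Conserve atomic number: Z + 61 = 62 + 0, so Z = 1.
A = 1 and Z = 1 is ¹₁H — a proton.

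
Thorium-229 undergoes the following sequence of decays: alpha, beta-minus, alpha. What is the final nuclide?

Start: (A, Z) = (229, 90).
After α: (225, 88).
After β⁻: (225, 89).
After α: (221, 87).
Z = 87 is francium.

Fr-221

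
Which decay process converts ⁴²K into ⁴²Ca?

ΔA = 42 − 42 = 0; ΔZ = 20 − 19 = +1.
A is unchanged and Z rises by 1 — a neutron has become a proton (β⁻ decay).

beta-minus decay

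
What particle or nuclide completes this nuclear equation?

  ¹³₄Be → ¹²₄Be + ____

Conserve mass number: 13 = 12 + A, so A = 1.
Conserve atomic number: 4 = 4 + Z, so Z = 0.
A = 1 and Z = 0 is ¹₀n — a neutron.

neutron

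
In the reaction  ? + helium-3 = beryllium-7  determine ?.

Conserve mass number: A + 3 = 7, so A = 4.
Conserve atomic number: Z + 2 = 4, so Z = 2.
A = 4 and Z = 2 is helium-4 — an alpha particle.

alpha particle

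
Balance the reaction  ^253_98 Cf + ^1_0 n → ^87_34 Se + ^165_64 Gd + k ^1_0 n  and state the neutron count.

2

Conserve mass number: 254 = 87 + 165 + k, so k = 254 − 252 = 2.
Check atomic number: 98 = 34 + 64 + 0 = 98. ✓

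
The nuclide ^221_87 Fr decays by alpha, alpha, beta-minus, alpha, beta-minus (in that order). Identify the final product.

Start: (A, Z) = (221, 87).
After α: (217, 85).
After α: (213, 83).
After β⁻: (213, 84).
After α: (209, 82).
After β⁻: (209, 83).
Z = 83 is bismuth.

Bi-209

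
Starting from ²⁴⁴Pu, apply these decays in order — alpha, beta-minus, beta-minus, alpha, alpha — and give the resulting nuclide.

Th-232

Start: (A, Z) = (244, 94).
After α: (240, 92).
After β⁻: (240, 93).
After β⁻: (240, 94).
After α: (236, 92).
After α: (232, 90).
Z = 90 is thorium.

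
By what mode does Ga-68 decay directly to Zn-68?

beta-plus decay or electron capture

ΔA = 68 − 68 = 0; ΔZ = 30 − 31 = -1.
A is unchanged and Z drops by 1 — a proton has become a neutron (β⁺ emission or electron capture).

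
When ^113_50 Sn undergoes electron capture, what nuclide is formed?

Electron capture: mass number changes by +0, atomic number by -1.
A: 113 = 113; Z: 50 − 1 = 49.
Z = 49 is indium, so the daughter is ^113_49 In.

In-113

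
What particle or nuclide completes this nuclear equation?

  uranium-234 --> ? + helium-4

Th-230

Conserve mass number: 234 = A + 4, so A = 230.
Conserve atomic number: 92 = Z + 2, so Z = 90.
Z = 90 is thorium, so the species is thorium-230.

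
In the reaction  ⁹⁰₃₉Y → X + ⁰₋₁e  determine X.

Zr-90

Conserve mass number: 90 = A + 0, so A = 90.
Conserve atomic number: 39 = Z − 1, so Z = 40.
Z = 40 is zirconium, so the species is ⁹⁰₄₀Zr.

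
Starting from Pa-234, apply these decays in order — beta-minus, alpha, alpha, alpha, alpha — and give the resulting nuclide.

Start: (A, Z) = (234, 91).
After β⁻: (234, 92).
After α: (230, 90).
After α: (226, 88).
After α: (222, 86).
After α: (218, 84).
Z = 84 is polonium.

Po-218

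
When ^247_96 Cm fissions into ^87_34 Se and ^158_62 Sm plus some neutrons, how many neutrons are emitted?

Conserve mass number: 247 = 87 + 158 + k, so k = 247 − 245 = 2.
Check atomic number: 96 = 34 + 62 + 0 = 96. ✓

2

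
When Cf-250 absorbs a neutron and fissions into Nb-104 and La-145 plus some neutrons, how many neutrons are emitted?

Conserve mass number: 251 = 104 + 145 + k, so k = 251 − 249 = 2.
Check atomic number: 98 = 41 + 57 + 0 = 98. ✓

2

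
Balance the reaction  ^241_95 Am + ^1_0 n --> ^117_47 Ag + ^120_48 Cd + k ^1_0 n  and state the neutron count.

Conserve mass number: 242 = 117 + 120 + k, so k = 242 − 237 = 5.
Check atomic number: 95 = 47 + 48 + 0 = 95. ✓

5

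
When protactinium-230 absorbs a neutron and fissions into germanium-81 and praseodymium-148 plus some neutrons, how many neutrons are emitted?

2

Conserve mass number: 231 = 81 + 148 + k, so k = 231 − 229 = 2.
Check atomic number: 91 = 32 + 59 + 0 = 91. ✓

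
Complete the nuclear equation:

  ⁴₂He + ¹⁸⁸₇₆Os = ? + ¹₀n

Pt-191

Conserve mass number: 4 + 188 = A + 1, so A = 191.
Conserve atomic number: 2 + 76 = Z + 0, so Z = 78.
Z = 78 is platinum, so the species is ¹⁹¹₇₈Pt.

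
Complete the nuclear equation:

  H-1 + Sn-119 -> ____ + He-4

Conserve mass number: 1 + 119 = A + 4, so A = 116.
Conserve atomic number: 1 + 50 = Z + 2, so Z = 49.
Z = 49 is indium, so the species is In-116.

In-116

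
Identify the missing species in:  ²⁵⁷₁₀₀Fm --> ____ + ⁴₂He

Conserve mass number: 257 = A + 4, so A = 253.
Conserve atomic number: 100 = Z + 2, so Z = 98.
Z = 98 is californium, so the species is ²⁵³₉₈Cf.

Cf-253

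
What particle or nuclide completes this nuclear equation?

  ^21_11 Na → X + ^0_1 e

Conserve mass number: 21 = A + 0, so A = 21.
Conserve atomic number: 11 = Z + 1, so Z = 10.
Z = 10 is neon, so the species is ^21_10 Ne.

Ne-21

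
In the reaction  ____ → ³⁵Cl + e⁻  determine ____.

Conserve mass number: A = 35 + 0, so A = 35.
Conserve atomic number: Z = 17 − 1, so Z = 16.
Z = 16 is sulfur, so the species is ³⁵S.

S-35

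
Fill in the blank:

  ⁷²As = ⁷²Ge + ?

positron

Conserve mass number: 72 = 72 + A, so A = 0.
Conserve atomic number: 33 = 32 + Z, so Z = 1.
A = 0 and Z = 1 is e⁺ — a positron.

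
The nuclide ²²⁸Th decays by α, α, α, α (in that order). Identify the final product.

Start: (A, Z) = (228, 90).
After α: (224, 88).
After α: (220, 86).
After α: (216, 84).
After α: (212, 82).
Z = 82 is lead.

Pb-212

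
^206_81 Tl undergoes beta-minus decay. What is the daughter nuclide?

Pb-206

Beta-minus decay: mass number changes by +0, atomic number by +1.
A: 206 = 206; Z: 81 + 1 = 82.
Z = 82 is lead, so the daughter is ^206_82 Pb.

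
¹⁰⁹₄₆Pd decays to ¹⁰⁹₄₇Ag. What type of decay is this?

ΔA = 109 − 109 = 0; ΔZ = 47 − 46 = +1.
A is unchanged and Z rises by 1 — a neutron has become a proton (β⁻ decay).

beta-minus decay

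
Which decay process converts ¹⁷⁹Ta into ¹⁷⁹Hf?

ΔA = 179 − 179 = 0; ΔZ = 72 − 73 = -1.
A is unchanged and Z drops by 1 — a proton has become a neutron (β⁺ emission or electron capture).

beta-plus decay or electron capture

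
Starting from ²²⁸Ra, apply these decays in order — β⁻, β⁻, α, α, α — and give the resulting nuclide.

Po-216

Start: (A, Z) = (228, 88).
After β⁻: (228, 89).
After β⁻: (228, 90).
After α: (224, 88).
After α: (220, 86).
After α: (216, 84).
Z = 84 is polonium.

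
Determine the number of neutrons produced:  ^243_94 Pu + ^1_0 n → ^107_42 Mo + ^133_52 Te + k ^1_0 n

4

Conserve mass number: 244 = 107 + 133 + k, so k = 244 − 240 = 4.
Check atomic number: 94 = 42 + 52 + 0 = 94. ✓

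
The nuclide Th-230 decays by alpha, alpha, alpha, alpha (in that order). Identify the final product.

Start: (A, Z) = (230, 90).
After α: (226, 88).
After α: (222, 86).
After α: (218, 84).
After α: (214, 82).
Z = 82 is lead.

Pb-214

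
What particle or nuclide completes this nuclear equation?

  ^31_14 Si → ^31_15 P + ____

Conserve mass number: 31 = 31 + A, so A = 0.
Conserve atomic number: 14 = 15 + Z, so Z = -1.
A = 0 and Z = -1 is ^0_-1 e — a beta-minus particle.

beta-minus particle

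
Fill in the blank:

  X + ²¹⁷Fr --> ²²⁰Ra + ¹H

Conserve mass number: A + 217 = 220 + 1, so A = 4.
Conserve atomic number: Z + 87 = 88 + 1, so Z = 2.
A = 4 and Z = 2 is ⁴He — an alpha particle.

alpha particle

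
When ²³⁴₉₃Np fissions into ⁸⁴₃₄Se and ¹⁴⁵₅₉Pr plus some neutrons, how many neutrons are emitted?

Conserve mass number: 234 = 84 + 145 + k, so k = 234 − 229 = 5.
Check atomic number: 93 = 34 + 59 + 0 = 93. ✓

5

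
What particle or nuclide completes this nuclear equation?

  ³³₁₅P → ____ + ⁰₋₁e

Conserve mass number: 33 = A + 0, so A = 33.
Conserve atomic number: 15 = Z − 1, so Z = 16.
Z = 16 is sulfur, so the species is ³³₁₆S.

S-33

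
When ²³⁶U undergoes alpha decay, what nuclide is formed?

Alpha decay: mass number changes by -4, atomic number by -2.
A: 236 − 4 = 232; Z: 92 − 2 = 90.
Z = 90 is thorium, so the daughter is ²³²Th.

Th-232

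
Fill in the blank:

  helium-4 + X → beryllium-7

He-3

Conserve mass number: 4 + A = 7, so A = 3.
Conserve atomic number: 2 + Z = 4, so Z = 2.
Z = 2 is helium, so the species is helium-3.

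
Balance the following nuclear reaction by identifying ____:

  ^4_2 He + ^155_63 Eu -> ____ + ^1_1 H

Gd-158

Conserve mass number: 4 + 155 = A + 1, so A = 158.
Conserve atomic number: 2 + 63 = Z + 1, so Z = 64.
Z = 64 is gadolinium, so the species is ^158_64 Gd.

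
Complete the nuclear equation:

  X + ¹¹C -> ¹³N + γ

deuteron

Conserve mass number: A + 11 = 13 + 0, so A = 2.
Conserve atomic number: Z + 6 = 7 + 0, so Z = 1.
A = 2 and Z = 1 is ²H — a deuteron.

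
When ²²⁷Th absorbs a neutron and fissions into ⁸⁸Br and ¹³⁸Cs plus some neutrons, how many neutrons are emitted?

2

Conserve mass number: 228 = 88 + 138 + k, so k = 228 − 226 = 2.
Check atomic number: 90 = 35 + 55 + 0 = 90. ✓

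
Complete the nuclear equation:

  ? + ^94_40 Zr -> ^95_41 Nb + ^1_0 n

deuteron

Conserve mass number: A + 94 = 95 + 1, so A = 2.
Conserve atomic number: Z + 40 = 41 + 0, so Z = 1.
A = 2 and Z = 1 is ^2_1 H — a deuteron.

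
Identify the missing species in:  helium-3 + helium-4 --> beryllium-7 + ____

Conserve mass number: 3 + 4 = 7 + A, so A = 0.
Conserve atomic number: 2 + 2 = 4 + Z, so Z = 0.
A = 0 and Z = 0 is γ — a gamma ray.

gamma ray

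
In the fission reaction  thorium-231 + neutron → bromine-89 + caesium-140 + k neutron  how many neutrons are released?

3

Conserve mass number: 232 = 89 + 140 + k, so k = 232 − 229 = 3.
Check atomic number: 90 = 35 + 55 + 0 = 90. ✓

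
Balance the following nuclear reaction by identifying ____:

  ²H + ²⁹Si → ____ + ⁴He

Conserve mass number: 2 + 29 = A + 4, so A = 27.
Conserve atomic number: 1 + 14 = Z + 2, so Z = 13.
Z = 13 is aluminium, so the species is ²⁷Al.

Al-27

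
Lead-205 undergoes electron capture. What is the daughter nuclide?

Electron capture: mass number changes by +0, atomic number by -1.
A: 205 = 205; Z: 82 − 1 = 81.
Z = 81 is thallium, so the daughter is thallium-205.

Tl-205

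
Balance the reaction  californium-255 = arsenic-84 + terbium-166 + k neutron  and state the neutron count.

5

Conserve mass number: 255 = 84 + 166 + k, so k = 255 − 250 = 5.
Check atomic number: 98 = 33 + 65 + 0 = 98. ✓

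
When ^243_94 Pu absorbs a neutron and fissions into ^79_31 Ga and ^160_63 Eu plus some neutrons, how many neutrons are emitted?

Conserve mass number: 244 = 79 + 160 + k, so k = 244 − 239 = 5.
Check atomic number: 94 = 31 + 63 + 0 = 94. ✓

5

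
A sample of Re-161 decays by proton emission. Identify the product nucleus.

Proton emission: mass number changes by -1, atomic number by -1.
A: 161 − 1 = 160; Z: 75 − 1 = 74.
Z = 74 is tungsten, so the daughter is W-160.

W-160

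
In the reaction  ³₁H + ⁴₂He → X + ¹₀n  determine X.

Li-6

Conserve mass number: 3 + 4 = A + 1, so A = 6.
Conserve atomic number: 1 + 2 = Z + 0, so Z = 3.
Z = 3 is lithium, so the species is ⁶₃Li.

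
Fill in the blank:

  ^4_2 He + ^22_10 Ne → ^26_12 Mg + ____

Conserve mass number: 4 + 22 = 26 + A, so A = 0.
Conserve atomic number: 2 + 10 = 12 + Z, so Z = 0.
A = 0 and Z = 0 is ^0_0 γ — a gamma ray.

gamma ray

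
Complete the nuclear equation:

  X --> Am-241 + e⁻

Conserve mass number: A = 241 + 0, so A = 241.
Conserve atomic number: Z = 95 − 1, so Z = 94.
Z = 94 is plutonium, so the species is Pu-241.

Pu-241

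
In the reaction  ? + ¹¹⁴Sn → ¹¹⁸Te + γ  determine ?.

alpha particle

Conserve mass number: A + 114 = 118 + 0, so A = 4.
Conserve atomic number: Z + 50 = 52 + 0, so Z = 2.
A = 4 and Z = 2 is ⁴He — an alpha particle.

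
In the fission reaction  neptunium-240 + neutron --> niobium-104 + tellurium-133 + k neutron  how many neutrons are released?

4

Conserve mass number: 241 = 104 + 133 + k, so k = 241 − 237 = 4.
Check atomic number: 93 = 41 + 52 + 0 = 93. ✓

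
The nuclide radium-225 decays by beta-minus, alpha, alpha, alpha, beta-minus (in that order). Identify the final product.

Start: (A, Z) = (225, 88).
After β⁻: (225, 89).
After α: (221, 87).
After α: (217, 85).
After α: (213, 83).
After β⁻: (213, 84).
Z = 84 is polonium.

Po-213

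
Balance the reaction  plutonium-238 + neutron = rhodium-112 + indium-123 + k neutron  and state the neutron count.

4

Conserve mass number: 239 = 112 + 123 + k, so k = 239 − 235 = 4.
Check atomic number: 94 = 45 + 49 + 0 = 94. ✓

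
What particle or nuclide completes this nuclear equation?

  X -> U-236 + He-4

Conserve mass number: A = 236 + 4, so A = 240.
Conserve atomic number: Z = 92 + 2, so Z = 94.
Z = 94 is plutonium, so the species is Pu-240.

Pu-240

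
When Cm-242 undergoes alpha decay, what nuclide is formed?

Alpha decay: mass number changes by -4, atomic number by -2.
A: 242 − 4 = 238; Z: 96 − 2 = 94.
Z = 94 is plutonium, so the daughter is Pu-238.

Pu-238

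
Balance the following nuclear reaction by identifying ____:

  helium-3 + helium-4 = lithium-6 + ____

Conserve mass number: 3 + 4 = 6 + A, so A = 1.
Conserve atomic number: 2 + 2 = 3 + Z, so Z = 1.
A = 1 and Z = 1 is hydrogen-1 — a proton.

proton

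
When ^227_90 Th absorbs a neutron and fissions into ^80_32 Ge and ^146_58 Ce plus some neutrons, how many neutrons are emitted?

Conserve mass number: 228 = 80 + 146 + k, so k = 228 − 226 = 2.
Check atomic number: 90 = 32 + 58 + 0 = 90. ✓

2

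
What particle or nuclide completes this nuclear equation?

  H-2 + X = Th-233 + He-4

Pa-235

Conserve mass number: 2 + A = 233 + 4, so A = 235.
Conserve atomic number: 1 + Z = 90 + 2, so Z = 91.
Z = 91 is protactinium, so the species is Pa-235.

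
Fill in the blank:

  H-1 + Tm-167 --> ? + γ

Yb-168

Conserve mass number: 1 + 167 = A + 0, so A = 168.
Conserve atomic number: 1 + 69 = Z + 0, so Z = 70.
Z = 70 is ytterbium, so the species is Yb-168.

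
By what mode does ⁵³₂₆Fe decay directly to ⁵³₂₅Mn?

beta-plus decay or electron capture

ΔA = 53 − 53 = 0; ΔZ = 25 − 26 = -1.
A is unchanged and Z drops by 1 — a proton has become a neutron (β⁺ emission or electron capture).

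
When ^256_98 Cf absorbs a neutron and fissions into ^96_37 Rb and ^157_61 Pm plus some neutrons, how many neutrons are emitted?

Conserve mass number: 257 = 96 + 157 + k, so k = 257 − 253 = 4.
Check atomic number: 98 = 37 + 61 + 0 = 98. ✓

4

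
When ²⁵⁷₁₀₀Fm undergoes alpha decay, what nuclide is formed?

Cf-253

Alpha decay: mass number changes by -4, atomic number by -2.
A: 257 − 4 = 253; Z: 100 − 2 = 98.
Z = 98 is californium, so the daughter is ²⁵³₉₈Cf.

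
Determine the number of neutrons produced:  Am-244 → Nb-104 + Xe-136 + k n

Conserve mass number: 244 = 104 + 136 + k, so k = 244 − 240 = 4.
Check atomic number: 95 = 41 + 54 + 0 = 95. ✓

4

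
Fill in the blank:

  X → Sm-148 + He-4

Gd-152

Conserve mass number: A = 148 + 4, so A = 152.
Conserve atomic number: Z = 62 + 2, so Z = 64.
Z = 64 is gadolinium, so the species is Gd-152.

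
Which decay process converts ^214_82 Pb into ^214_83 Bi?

beta-minus decay

ΔA = 214 − 214 = 0; ΔZ = 83 − 82 = +1.
A is unchanged and Z rises by 1 — a neutron has become a proton (β⁻ decay).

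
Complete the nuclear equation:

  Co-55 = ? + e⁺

Conserve mass number: 55 = A + 0, so A = 55.
Conserve atomic number: 27 = Z + 1, so Z = 26.
Z = 26 is iron, so the species is Fe-55.

Fe-55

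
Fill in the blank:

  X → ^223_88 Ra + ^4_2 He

Conserve mass number: A = 223 + 4, so A = 227.
Conserve atomic number: Z = 88 + 2, so Z = 90.
Z = 90 is thorium, so the species is ^227_90 Th.

Th-227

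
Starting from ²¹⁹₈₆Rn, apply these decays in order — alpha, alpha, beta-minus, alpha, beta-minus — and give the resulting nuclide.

Start: (A, Z) = (219, 86).
After α: (215, 84).
After α: (211, 82).
After β⁻: (211, 83).
After α: (207, 81).
After β⁻: (207, 82).
Z = 82 is lead.

Pb-207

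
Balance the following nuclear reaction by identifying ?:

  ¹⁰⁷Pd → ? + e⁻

Conserve mass number: 107 = A + 0, so A = 107.
Conserve atomic number: 46 = Z − 1, so Z = 47.
Z = 47 is silver, so the species is ¹⁰⁷Ag.

Ag-107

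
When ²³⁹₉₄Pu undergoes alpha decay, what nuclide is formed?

Alpha decay: mass number changes by -4, atomic number by -2.
A: 239 − 4 = 235; Z: 94 − 2 = 92.
Z = 92 is uranium, so the daughter is ²³⁵₉₂U.

U-235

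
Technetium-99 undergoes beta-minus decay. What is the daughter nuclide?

Ru-99

Beta-minus decay: mass number changes by +0, atomic number by +1.
A: 99 = 99; Z: 43 + 1 = 44.
Z = 44 is ruthenium, so the daughter is ruthenium-99.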